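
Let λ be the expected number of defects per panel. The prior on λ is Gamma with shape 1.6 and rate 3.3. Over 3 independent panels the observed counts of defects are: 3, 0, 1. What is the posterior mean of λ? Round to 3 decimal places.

Total count ∑xᵢ = 4 over n = 3 panels.
Gamma is conjugate to the Poisson likelihood: posterior is Gamma(shape = 1.6+4 = 5.6, rate = 3.3+3 = 6.3).
E[λ | data] = 5.6/6.3 = 0.889.

Posterior mean ≈ 0.889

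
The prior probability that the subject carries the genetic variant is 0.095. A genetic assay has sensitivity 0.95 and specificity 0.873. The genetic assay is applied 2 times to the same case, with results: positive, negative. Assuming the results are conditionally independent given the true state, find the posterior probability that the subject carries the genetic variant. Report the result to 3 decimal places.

Posterior P(H) ≈ 0.043

Let H be the event that the subject carries the genetic variant; start with P(H) = 0.095. P('positive'|H) = 0.95, P('positive'|¬H) = 0.127.
Update on result 1 ('positive'): P(H) ← 0.95·0.0950 / (0.95·0.0950 + 0.127·0.9050) = 0.090250/0.20519 = 0.4398.
Update on result 2 ('negative'): P(H) ← 0.05·0.4398 / (0.05·0.4398 + 0.873·0.5602) = 0.021992/0.51101 = 0.0430.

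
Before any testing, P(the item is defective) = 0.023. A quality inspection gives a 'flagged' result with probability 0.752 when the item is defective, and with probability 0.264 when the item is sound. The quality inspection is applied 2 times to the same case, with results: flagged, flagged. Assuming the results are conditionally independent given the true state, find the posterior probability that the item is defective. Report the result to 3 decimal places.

Let H be the event that the item is defective; start with P(H) = 0.023. P('flagged'|H) = 0.752, P('flagged'|¬H) = 0.264.
Update on result 1 ('flagged'): P(H) ← 0.752·0.0230 / (0.752·0.0230 + 0.264·0.9770) = 0.017296/0.27522 = 0.0628.
Update on result 2 ('flagged'): P(H) ← 0.752·0.0628 / (0.752·0.0628 + 0.264·0.9372) = 0.047258/0.29467 = 0.1604.

Posterior P(H) ≈ 0.160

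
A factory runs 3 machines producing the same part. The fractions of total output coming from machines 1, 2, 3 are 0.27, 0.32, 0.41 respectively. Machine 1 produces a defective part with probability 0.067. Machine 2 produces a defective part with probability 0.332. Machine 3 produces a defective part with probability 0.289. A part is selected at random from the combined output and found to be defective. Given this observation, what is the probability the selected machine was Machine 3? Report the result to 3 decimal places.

Posterior probability ≈ 0.488

Tabulate prior·likelihood by source: [1] prior 0.27, lik 0.067, product 0.01809; [2] prior 0.32, lik 0.332, product 0.1062; [3] prior 0.41, lik 0.289, product 0.1185.
Normalizing constant = 0.24282; the posterior for Machine 3 is its product over the sum, 0.1185/0.24282 = 0.488.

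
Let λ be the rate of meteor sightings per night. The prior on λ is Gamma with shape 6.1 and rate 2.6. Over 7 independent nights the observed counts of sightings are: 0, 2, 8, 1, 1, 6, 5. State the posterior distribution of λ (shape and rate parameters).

Posterior: Gamma(shape=29.1, rate=9.6)

Total count ∑xᵢ = 23 over n = 7 nights.
Gamma is conjugate to the Poisson likelihood: posterior is Gamma(shape = 6.1+23 = 29.1, rate = 2.6+7 = 9.6).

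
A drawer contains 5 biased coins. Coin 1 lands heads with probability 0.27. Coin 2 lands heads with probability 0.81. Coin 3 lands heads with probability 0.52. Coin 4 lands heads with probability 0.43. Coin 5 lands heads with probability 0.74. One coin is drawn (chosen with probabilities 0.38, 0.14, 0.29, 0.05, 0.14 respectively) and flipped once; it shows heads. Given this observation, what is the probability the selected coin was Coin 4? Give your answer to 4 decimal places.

Tabulate prior·likelihood by source: [1] prior 0.38, lik 0.27, product 0.1026; [2] prior 0.14, lik 0.81, product 0.1134; [3] prior 0.29, lik 0.52, product 0.1508; [4] prior 0.05, lik 0.43, product 0.02150; [5] prior 0.14, lik 0.74, product 0.1036.
Normalizing constant = 0.49190; the posterior for Coin 4 is its product over the sum, 0.02150/0.49190 = 0.0437.

Posterior probability ≈ 0.0437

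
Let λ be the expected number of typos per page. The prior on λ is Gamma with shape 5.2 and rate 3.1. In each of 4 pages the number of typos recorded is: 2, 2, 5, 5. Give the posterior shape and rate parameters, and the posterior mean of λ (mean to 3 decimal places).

Posterior: Gamma(shape=19.2, rate=7.1); mean ≈ 2.704

The Poisson likelihood adds the total count to the shape and the number of exposure periods to the rate. Here ∑xᵢ = 14 and n = 4, so shape 5.2→19.2 and rate 3.1→7.1.
E[λ | data] = 19.2/7.1 = 2.704.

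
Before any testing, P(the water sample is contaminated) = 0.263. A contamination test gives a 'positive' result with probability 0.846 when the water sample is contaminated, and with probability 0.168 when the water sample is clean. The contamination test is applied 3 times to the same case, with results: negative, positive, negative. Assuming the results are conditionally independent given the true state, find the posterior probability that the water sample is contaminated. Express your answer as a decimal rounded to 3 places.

Let H be the event that the water sample is contaminated; start with P(H) = 0.263. P('positive'|H) = 0.846, P('positive'|¬H) = 0.168.
Update on result 1 ('negative'): P(H) ← 0.154·0.2630 / (0.154·0.2630 + 0.832·0.7370) = 0.040502/0.65369 = 0.0620.
Update on result 2 ('positive'): P(H) ← 0.846·0.0620 / (0.846·0.0620 + 0.168·0.9380) = 0.052418/0.21001 = 0.2496.
Update on result 3 ('negative'): P(H) ← 0.154·0.2496 / (0.154·0.2496 + 0.832·0.7504) = 0.038438/0.66277 = 0.0580.

Posterior P(H) ≈ 0.058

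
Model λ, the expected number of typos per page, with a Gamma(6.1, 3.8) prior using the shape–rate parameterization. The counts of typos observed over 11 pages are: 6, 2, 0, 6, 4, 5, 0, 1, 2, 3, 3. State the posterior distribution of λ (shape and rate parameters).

Posterior: Gamma(shape=38.1, rate=14.8)

Total count ∑xᵢ = 32 over n = 11 pages.
Gamma is conjugate to the Poisson likelihood: posterior is Gamma(shape = 6.1+32 = 38.1, rate = 3.8+11 = 14.8).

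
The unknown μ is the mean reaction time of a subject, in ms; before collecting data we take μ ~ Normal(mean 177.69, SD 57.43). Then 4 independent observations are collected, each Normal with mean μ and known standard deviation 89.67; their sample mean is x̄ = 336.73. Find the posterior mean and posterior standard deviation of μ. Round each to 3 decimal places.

Posterior mean ≈ 276.505; posterior SD ≈ 35.341

Prior precision 1/τ₀² = 1/57.43² = 0.00030320; data precision n/σ² = 4/89.67² = 0.00049747.
Posterior precision = 0.00030320 + 0.00049747 = 0.00080066, giving posterior SD = 1/√0.00080066 = 35.341.
Posterior mean = (0.00030320·177.69 + 0.00049747·336.73) / 0.00080066 = 276.505.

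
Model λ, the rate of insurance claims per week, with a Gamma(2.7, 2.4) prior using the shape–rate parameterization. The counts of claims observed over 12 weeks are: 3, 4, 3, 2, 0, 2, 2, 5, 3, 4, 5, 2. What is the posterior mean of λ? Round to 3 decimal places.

Posterior mean ≈ 2.618

Total count ∑xᵢ = 35 over n = 12 weeks.
Gamma is conjugate to the Poisson likelihood: posterior is Gamma(shape = 2.7+35 = 37.7, rate = 2.4+12 = 14.4).
E[λ | data] = 37.7/14.4 = 2.618.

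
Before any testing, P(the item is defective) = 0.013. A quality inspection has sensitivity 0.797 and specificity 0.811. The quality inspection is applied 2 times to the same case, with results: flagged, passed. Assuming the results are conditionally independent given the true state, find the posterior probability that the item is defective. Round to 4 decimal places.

With H the event that the item is defective, the joint likelihood of the observed sequence is P(data|H) = 0.797·0.203 = 0.16179 and P(data|¬H) = 0.189·0.811 = 0.15328.
Bayes: P(H|data) = 0.013·0.16179 / (0.013·0.16179 + 0.987·0.15328) = 0.0021033/0.15339 = 0.0137.

Posterior P(H) ≈ 0.0137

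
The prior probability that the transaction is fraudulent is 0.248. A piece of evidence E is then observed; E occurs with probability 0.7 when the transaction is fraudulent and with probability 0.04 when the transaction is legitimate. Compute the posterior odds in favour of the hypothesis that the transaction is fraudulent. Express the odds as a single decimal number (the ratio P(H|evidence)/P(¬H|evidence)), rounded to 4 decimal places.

Posterior odds ≈ 5.7713

Prior odds = 0.248/(1−0.248) = 0.32979. In log-odds, ln(0.32979) = -1.1093.
Add log likelihood ratio: ln(17.500) = 2.8622.
Posterior log-odds = 1.7529, so posterior odds = exp(1.7529) = 5.7713.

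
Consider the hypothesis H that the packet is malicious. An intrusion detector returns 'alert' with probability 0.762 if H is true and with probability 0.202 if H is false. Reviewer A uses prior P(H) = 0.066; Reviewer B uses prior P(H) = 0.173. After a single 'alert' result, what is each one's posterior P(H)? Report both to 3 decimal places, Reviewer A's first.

Reviewer A: 0.210; Reviewer B: 0.441

P('+'|H) = 0.762, P('+'|¬H) = 0.202.
Reviewer A: numerator 0.762·0.066 = 0.050292; evidence = 0.050292+0.202·0.934 = 0.23896; posterior = 0.210.
Reviewer B: numerator 0.762·0.173 = 0.13183; evidence = 0.13183+0.202·0.827 = 0.29888; posterior = 0.441.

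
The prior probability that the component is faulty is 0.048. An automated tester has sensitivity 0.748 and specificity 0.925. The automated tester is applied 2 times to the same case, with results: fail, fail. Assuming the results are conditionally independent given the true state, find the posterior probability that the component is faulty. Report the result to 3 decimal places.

Posterior P(H) ≈ 0.834

Let H be the event that the component is faulty; start with P(H) = 0.048. P('fail'|H) = 0.748, P('fail'|¬H) = 0.075.
Update on result 1 ('fail'): P(H) ← 0.748·0.0480 / (0.748·0.0480 + 0.075·0.9520) = 0.035904/0.10730 = 0.3346.
Update on result 2 ('fail'): P(H) ← 0.748·0.3346 / (0.748·0.3346 + 0.075·0.6654) = 0.25028/0.30019 = 0.8338.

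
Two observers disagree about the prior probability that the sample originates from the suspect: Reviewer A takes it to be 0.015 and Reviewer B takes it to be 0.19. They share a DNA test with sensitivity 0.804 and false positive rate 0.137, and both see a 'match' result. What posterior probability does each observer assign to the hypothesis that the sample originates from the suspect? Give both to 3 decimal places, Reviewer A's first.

The likelihood ratio for a 'match' result is 0.804/0.137 = 5.8686.
Reviewer A: prior odds 0.015/0.985 = 0.015228; posterior odds 0.089370; posterior probability 0.082.
Reviewer B: prior odds 0.19/0.81 = 0.23457; posterior odds 1.3766; posterior probability 0.579.

Reviewer A: 0.082; Reviewer B: 0.579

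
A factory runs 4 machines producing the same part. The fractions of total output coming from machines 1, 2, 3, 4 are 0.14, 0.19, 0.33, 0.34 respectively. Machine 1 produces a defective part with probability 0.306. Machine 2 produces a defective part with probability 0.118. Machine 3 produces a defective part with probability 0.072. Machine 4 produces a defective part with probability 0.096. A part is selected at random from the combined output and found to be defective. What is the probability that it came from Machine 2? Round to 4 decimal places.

P(defective|M1) = 0.306; P(defective|M2) = 0.118; P(defective|M3) = 0.072; P(defective|M4) = 0.096.
Prior × likelihood for each source: 0.14·0.306=0.04284, 0.19·0.118=0.02242, 0.33·0.072=0.02376, 0.34·0.096=0.03264. Summing gives P(defective) = 0.12166.
P(Machine 2 | defective) = 0.02242 / 0.12166 = 0.1843.

Posterior probability ≈ 0.1843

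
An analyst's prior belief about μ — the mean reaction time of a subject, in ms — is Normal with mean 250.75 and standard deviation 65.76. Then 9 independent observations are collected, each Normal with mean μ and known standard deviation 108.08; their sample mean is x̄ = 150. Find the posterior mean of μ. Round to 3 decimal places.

Posterior mean ≈ 173.258

Prior precision 1/τ₀² = 1/65.76² = 0.00023125; data precision n/σ² = 9/108.08² = 0.00077046.
Posterior precision = 0.00023125 + 0.00077046 = 0.00100171.
Posterior mean = (0.00023125·250.75 + 0.00077046·150) / 0.00100171 = 173.258.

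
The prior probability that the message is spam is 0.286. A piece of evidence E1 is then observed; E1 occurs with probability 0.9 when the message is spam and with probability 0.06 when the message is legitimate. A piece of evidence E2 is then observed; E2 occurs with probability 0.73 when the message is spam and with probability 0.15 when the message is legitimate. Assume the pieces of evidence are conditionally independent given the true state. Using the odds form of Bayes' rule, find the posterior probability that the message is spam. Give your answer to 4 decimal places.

Prior odds = 0.286/(1−0.286) = 0.40056. In log-odds, ln(0.40056) = -0.91489.
Add log likelihood ratios: ln(15.000) + ln(4.8667) = 4.2905.
Posterior log-odds = 3.3756, so posterior odds = exp(3.3756) = 29.241. Converting, P(H|E) = 29.241/30.241 = 0.9669.

Posterior probability ≈ 0.9669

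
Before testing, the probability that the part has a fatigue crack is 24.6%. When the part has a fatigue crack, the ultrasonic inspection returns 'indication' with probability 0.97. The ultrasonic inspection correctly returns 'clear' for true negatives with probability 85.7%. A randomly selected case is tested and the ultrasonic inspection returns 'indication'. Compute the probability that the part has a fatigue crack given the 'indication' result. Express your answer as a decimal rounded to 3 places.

P(H | E) ≈ 0.689

Let H be the event that the part has a fatigue crack. P(H) = 0.246, so P(¬H) = 0.754. With E the 'indication' result, P(E|H) = 0.97 and P(E|¬H) = 0.143.
P(E) = 0.97·0.246 + 0.143·0.754 = 0.23862 + 0.10782 = 0.34644.
By Bayes' theorem, P(H|E) = 0.23862 / 0.34644 = 0.689.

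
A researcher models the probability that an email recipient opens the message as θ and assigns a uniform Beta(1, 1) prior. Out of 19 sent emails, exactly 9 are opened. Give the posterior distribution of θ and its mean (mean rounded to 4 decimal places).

Observing 9 successes and 10 failures updates Beta(1, 1) by adding the success and failure counts to the two shape parameters: α = 1+9 = 10, β = 1+10 = 11.
E[θ | data] = 10/(10+11) = 0.4762.

Posterior: Beta(10, 11); mean ≈ 0.4762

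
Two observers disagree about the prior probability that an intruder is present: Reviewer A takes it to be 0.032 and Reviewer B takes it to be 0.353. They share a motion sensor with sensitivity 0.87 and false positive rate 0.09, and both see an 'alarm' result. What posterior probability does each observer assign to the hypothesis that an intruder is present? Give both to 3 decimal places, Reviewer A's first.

Reviewer A: 0.242; Reviewer B: 0.841

The likelihood ratio for an 'alarm' result is 0.87/0.09 = 9.6667.
Reviewer A: prior odds 0.032/0.968 = 0.033058; posterior odds 0.31956; posterior probability 0.242.
Reviewer B: prior odds 0.353/0.647 = 0.54560; posterior odds 5.2741; posterior probability 0.841.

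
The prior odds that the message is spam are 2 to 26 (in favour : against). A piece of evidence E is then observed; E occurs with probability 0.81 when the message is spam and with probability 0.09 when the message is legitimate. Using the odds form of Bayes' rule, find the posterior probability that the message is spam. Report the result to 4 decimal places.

Prior odds = 2/26 = 0.076923.
Likelihood ratio for E = 0.81/0.09 = 9.0000.
Posterior odds = prior odds × LR = 0.69231.
Posterior probability = odds/(1+odds) = 0.69231/1.6923 = 0.4091.

Posterior probability ≈ 0.4091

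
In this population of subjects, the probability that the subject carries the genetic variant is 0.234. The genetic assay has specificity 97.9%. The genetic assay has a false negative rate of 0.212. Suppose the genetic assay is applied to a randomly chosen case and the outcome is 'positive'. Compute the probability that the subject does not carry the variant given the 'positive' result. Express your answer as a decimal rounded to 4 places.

Write H for 'the subject carries the genetic variant'. Prior odds H:¬H = 0.234/0.766 = 0.30548. For the 'positive' outcome, the likelihood ratio is 0.788/0.021 = 37.524.
Posterior odds = 0.30548 × 37.524 = 11.463, so P(H|E) = 11.463/(1+11.463) = 0.9198. Then P(¬H|E) = 1 − 0.9198 = 0.0802.

P(¬H | E) ≈ 0.0802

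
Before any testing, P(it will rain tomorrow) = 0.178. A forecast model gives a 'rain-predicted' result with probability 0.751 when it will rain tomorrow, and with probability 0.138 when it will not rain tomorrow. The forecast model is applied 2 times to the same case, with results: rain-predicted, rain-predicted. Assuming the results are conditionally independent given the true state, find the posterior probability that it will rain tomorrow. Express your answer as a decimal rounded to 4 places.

Let H be the event that it will rain tomorrow; start with P(H) = 0.178. P('rain-predicted'|H) = 0.751, P('rain-predicted'|¬H) = 0.138.
Update on result 1 ('rain-predicted'): P(H) ← 0.751·0.1780 / (0.751·0.1780 + 0.138·0.8220) = 0.13368/0.24711 = 0.5410.
Update on result 2 ('rain-predicted'): P(H) ← 0.751·0.5410 / (0.751·0.5410 + 0.138·0.4590) = 0.40626/0.46961 = 0.8651.

Posterior P(H) ≈ 0.8651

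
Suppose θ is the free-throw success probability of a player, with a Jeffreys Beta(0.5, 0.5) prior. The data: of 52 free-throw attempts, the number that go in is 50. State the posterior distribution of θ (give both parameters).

The binomial likelihood is conjugate to the Beta prior: with 50 successes and 2 failures, the posterior is Beta(0.5+50, 0.5+2) = Beta(50.5, 2.5).

Posterior: Beta(50.5, 2.5)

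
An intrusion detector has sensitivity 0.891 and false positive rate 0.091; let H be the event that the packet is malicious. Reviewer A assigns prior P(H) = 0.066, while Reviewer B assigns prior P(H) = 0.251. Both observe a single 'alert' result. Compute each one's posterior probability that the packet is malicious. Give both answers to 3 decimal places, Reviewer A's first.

Reviewer A: 0.409; Reviewer B: 0.766

The likelihood ratio for an 'alert' result is 0.891/0.091 = 9.7912.
Reviewer A: prior odds 0.066/0.934 = 0.070664; posterior odds 0.69188; posterior probability 0.409.
Reviewer B: prior odds 0.251/0.749 = 0.33511; posterior odds 3.2812; posterior probability 0.766.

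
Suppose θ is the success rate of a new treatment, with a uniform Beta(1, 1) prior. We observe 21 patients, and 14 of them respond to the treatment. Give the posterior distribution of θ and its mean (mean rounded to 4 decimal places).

Observing 14 successes and 7 failures updates Beta(1, 1) by adding the success and failure counts to the two shape parameters: α = 1+14 = 15, β = 1+7 = 8.
Posterior mean = α/(α+β) = 15/23 = 0.6522.

Posterior: Beta(15, 8); mean ≈ 0.6522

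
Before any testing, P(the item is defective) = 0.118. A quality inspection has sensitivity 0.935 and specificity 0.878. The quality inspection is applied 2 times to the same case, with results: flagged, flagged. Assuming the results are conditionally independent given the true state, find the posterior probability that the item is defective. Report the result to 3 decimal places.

Posterior P(H) ≈ 0.887

With H the event that the item is defective, the joint likelihood of the observed sequence is P(data|H) = 0.935·0.935 = 0.87423 and P(data|¬H) = 0.122·0.122 = 0.014884.
Bayes: P(H|data) = 0.118·0.87423 / (0.118·0.87423 + 0.882·0.014884) = 0.10316/0.11629 = 0.8871.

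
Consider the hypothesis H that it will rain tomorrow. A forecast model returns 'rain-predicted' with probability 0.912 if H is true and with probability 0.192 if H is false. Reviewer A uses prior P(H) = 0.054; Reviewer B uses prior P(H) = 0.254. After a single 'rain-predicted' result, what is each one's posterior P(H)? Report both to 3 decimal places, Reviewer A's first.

P('+'|H) = 0.912, P('+'|¬H) = 0.192.
Reviewer A: numerator 0.912·0.054 = 0.049248; evidence = 0.049248+0.192·0.946 = 0.23088; posterior = 0.213.
Reviewer B: numerator 0.912·0.254 = 0.23165; evidence = 0.23165+0.192·0.746 = 0.37488; posterior = 0.618.

Reviewer A: 0.213; Reviewer B: 0.618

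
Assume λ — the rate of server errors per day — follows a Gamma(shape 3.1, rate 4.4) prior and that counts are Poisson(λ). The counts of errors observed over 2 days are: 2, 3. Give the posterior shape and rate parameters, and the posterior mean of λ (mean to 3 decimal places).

Posterior: Gamma(shape=8.1, rate=6.4); mean ≈ 1.266

The Poisson likelihood adds the total count to the shape and the number of exposure periods to the rate. Here ∑xᵢ = 5 and n = 2, so shape 3.1→8.1 and rate 4.4→6.4.
Posterior mean = shape/rate = 8.1/6.4 = 1.266.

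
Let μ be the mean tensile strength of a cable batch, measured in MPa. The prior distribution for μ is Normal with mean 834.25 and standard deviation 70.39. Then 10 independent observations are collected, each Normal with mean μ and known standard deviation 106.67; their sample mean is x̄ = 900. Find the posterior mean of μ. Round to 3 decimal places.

Posterior mean ≈ 887.721

Prior precision 1/τ₀² = 1/70.39² = 0.00020183; data precision n/σ² = 10/106.67² = 0.00087885.
Posterior precision = 0.00020183 + 0.00087885 = 0.00108068.
Posterior mean = (0.00020183·834.25 + 0.00087885·900) / 0.00108068 = 887.721.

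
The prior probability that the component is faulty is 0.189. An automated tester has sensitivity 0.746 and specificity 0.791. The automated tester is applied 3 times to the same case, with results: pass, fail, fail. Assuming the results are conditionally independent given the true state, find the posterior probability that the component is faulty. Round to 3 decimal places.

Posterior P(H) ≈ 0.488

With H the event that the component is faulty, the joint likelihood of the observed sequence is P(data|H) = 0.254·0.746·0.746 = 0.14136 and P(data|¬H) = 0.791·0.209·0.209 = 0.034552.
Bayes: P(H|data) = 0.189·0.14136 / (0.189·0.14136 + 0.811·0.034552) = 0.026716/0.054738 = 0.4881.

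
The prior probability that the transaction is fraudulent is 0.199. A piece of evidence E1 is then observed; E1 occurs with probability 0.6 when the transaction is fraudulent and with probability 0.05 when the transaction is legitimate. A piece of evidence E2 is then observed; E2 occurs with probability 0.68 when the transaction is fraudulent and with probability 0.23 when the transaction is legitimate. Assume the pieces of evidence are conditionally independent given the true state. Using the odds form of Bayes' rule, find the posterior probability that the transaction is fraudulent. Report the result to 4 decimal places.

Posterior probability ≈ 0.8981

Prior odds = 0.199/(1−0.199) = 0.24844. In log-odds, ln(0.24844) = -1.3926.
Add log likelihood ratios: ln(12.000) + ln(2.9565) = 3.5689.
Posterior log-odds = 2.1764, so posterior odds = exp(2.1764) = 8.8142. Converting, P(H|E) = 8.8142/9.8142 = 0.8981.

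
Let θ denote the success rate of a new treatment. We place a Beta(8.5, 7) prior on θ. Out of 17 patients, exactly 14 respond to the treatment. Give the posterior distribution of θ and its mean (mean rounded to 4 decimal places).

Observing 14 successes and 3 failures updates Beta(8.5, 7) by adding the success and failure counts to the two shape parameters: α = 8.5+14 = 22.5, β = 7+3 = 10.
E[θ | data] = 22.5/(22.5+10) = 0.6923.

Posterior: Beta(22.5, 10); mean ≈ 0.6923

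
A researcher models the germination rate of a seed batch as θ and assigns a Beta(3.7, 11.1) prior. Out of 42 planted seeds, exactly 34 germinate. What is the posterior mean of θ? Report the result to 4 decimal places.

Observing 34 successes and 8 failures updates Beta(3.7, 11.1) by adding the success and failure counts to the two shape parameters: α = 3.7+34 = 37.7, β = 11.1+8 = 19.1.
Posterior mean = α/(α+β) = 37.7/56.8 = 0.6637.

Posterior mean ≈ 0.6637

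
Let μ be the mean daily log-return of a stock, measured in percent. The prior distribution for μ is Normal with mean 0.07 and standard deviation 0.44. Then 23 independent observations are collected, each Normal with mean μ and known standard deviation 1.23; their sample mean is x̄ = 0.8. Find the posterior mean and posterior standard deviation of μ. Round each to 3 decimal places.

Posterior mean ≈ 0.615; posterior SD ≈ 0.222

Prior precision 1/τ₀² = 1/0.44² = 5.16529; data precision n/σ² = 23/1.23² = 15.2026.
Posterior precision = 5.16529 + 15.2026 = 20.3679, giving posterior SD = 1/√20.3679 = 0.222.
Posterior mean = (5.16529·0.07 + 15.2026·0.8) / 20.3679 = 0.615.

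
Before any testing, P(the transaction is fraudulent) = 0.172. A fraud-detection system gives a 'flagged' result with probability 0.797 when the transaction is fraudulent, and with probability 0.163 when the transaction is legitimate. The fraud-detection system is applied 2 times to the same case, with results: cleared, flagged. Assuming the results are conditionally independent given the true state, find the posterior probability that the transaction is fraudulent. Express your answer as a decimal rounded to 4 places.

With H the event that the transaction is fraudulent, the joint likelihood of the observed sequence is P(data|H) = 0.203·0.797 = 0.16179 and P(data|¬H) = 0.837·0.163 = 0.13643.
Bayes: P(H|data) = 0.172·0.16179 / (0.172·0.16179 + 0.828·0.13643) = 0.027828/0.14079 = 0.1977.

Posterior P(H) ≈ 0.1977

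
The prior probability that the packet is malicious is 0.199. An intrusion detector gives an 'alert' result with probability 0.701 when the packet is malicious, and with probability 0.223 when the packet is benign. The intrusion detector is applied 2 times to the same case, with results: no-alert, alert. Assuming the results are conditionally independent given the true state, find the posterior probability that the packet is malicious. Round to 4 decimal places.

Let H be the event that the packet is malicious; start with P(H) = 0.199. P('alert'|H) = 0.701, P('alert'|¬H) = 0.223.
Update on result 1 ('no-alert'): P(H) ← 0.299·0.1990 / (0.299·0.1990 + 0.777·0.8010) = 0.059501/0.68188 = 0.0873.
Update on result 2 ('alert'): P(H) ← 0.701·0.0873 / (0.701·0.0873 + 0.223·0.9127) = 0.061170/0.26471 = 0.2311.

Posterior P(H) ≈ 0.2311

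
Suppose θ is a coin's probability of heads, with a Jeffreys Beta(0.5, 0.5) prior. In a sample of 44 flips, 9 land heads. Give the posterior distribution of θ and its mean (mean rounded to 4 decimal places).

The binomial likelihood is conjugate to the Beta prior: with 9 successes and 35 failures, the posterior is Beta(0.5+9, 0.5+35) = Beta(9.5, 35.5).
Posterior mean = α/(α+β) = 9.5/45 = 0.2111.

Posterior: Beta(9.5, 35.5); mean ≈ 0.2111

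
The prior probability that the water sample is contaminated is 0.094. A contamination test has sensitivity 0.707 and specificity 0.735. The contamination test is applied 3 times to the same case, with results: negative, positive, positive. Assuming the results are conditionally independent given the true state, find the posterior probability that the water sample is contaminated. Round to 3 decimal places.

Let H be the event that the water sample is contaminated; start with P(H) = 0.094. P('positive'|H) = 0.707, P('positive'|¬H) = 0.265.
Update on result 1 ('negative'): P(H) ← 0.293·0.0940 / (0.293·0.0940 + 0.735·0.9060) = 0.027542/0.69345 = 0.0397.
Update on result 2 ('positive'): P(H) ← 0.707·0.0397 / (0.707·0.0397 + 0.265·0.9603) = 0.028080/0.28256 = 0.0994.
Update on result 3 ('positive'): P(H) ← 0.707·0.0994 / (0.707·0.0994 + 0.265·0.9006) = 0.070261/0.30893 = 0.2274.

Posterior P(H) ≈ 0.227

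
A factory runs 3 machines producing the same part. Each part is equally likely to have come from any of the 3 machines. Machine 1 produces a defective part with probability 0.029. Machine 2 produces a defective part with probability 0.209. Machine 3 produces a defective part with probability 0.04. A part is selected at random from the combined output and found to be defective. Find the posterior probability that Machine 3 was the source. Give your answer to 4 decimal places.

P(defective|M1) = 0.029; P(defective|M2) = 0.209; P(defective|M3) = 0.04.
Prior × likelihood for each source: 0.333333·0.029=0.009667, 0.333333·0.209=0.06967, 0.333333·0.04=0.01333. Summing gives P(defective) = 0.092667.
P(Machine 3 | defective) = 0.01333 / 0.092667 = 0.1439.

Posterior probability ≈ 0.1439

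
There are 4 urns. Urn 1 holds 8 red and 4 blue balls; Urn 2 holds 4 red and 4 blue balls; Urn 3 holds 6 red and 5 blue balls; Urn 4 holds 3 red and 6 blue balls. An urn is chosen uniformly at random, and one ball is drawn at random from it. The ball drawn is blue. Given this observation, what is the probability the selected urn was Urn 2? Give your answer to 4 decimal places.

Posterior probability ≈ 0.2558

Tabulate prior·likelihood by source: [1] prior 0.25, lik 0.3333, product 0.08333; [2] prior 0.25, lik 0.5, product 0.1250; [3] prior 0.25, lik 0.4545, product 0.1136; [4] prior 0.25, lik 0.6667, product 0.1667.
Normalizing constant = 0.48864; the posterior for Urn 2 is its product over the sum, 0.1250/0.48864 = 0.2558.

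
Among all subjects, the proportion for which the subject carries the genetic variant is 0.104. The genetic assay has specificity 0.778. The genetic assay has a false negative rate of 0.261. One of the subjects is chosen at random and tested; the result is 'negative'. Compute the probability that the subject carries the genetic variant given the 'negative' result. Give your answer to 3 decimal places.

P(H | E) ≈ 0.037

Let H be the event that the subject carries the genetic variant. P(H) = 0.104, so P(¬H) = 0.896. With E the 'negative' result, P(E|H) = 0.261 and P(E|¬H) = 0.778.
P(E) = 0.261·0.104 + 0.778·0.896 = 0.027144 + 0.69709 = 0.72423.
By Bayes' theorem, P(H|E) = 0.027144 / 0.72423 = 0.037.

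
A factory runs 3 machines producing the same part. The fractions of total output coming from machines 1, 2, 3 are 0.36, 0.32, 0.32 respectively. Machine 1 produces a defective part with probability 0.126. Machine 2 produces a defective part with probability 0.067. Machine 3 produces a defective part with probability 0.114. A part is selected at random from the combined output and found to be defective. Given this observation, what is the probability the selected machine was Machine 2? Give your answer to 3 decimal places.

Tabulate prior·likelihood by source: [1] prior 0.36, lik 0.126, product 0.04536; [2] prior 0.32, lik 0.067, product 0.02144; [3] prior 0.32, lik 0.114, product 0.03648.
Normalizing constant = 0.10328; the posterior for Machine 2 is its product over the sum, 0.02144/0.10328 = 0.208.

Posterior probability ≈ 0.208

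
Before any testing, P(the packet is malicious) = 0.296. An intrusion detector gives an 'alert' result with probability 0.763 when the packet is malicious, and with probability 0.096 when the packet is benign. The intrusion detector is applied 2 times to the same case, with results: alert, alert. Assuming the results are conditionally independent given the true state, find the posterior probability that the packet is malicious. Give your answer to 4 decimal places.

Posterior P(H) ≈ 0.9637

Let H be the event that the packet is malicious; start with P(H) = 0.296. P('alert'|H) = 0.763, P('alert'|¬H) = 0.096.
Update on result 1 ('alert'): P(H) ← 0.763·0.2960 / (0.763·0.2960 + 0.096·0.7040) = 0.22585/0.29343 = 0.7697.
Update on result 2 ('alert'): P(H) ← 0.763·0.7697 / (0.763·0.7697 + 0.096·0.2303) = 0.58726/0.60937 = 0.9637.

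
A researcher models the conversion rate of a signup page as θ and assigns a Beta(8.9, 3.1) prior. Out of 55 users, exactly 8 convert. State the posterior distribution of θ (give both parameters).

Posterior: Beta(16.9, 50.1)

Observing 8 successes and 47 failures updates Beta(8.9, 3.1) by adding the success and failure counts to the two shape parameters: α = 8.9+8 = 16.9, β = 3.1+47 = 50.1.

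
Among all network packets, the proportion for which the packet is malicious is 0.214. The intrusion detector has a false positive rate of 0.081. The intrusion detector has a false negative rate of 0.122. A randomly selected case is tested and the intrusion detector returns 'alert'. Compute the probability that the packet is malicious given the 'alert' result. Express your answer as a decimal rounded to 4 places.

P(H | E) ≈ 0.7469

Write H for 'the packet is malicious'. Prior odds H:¬H = 0.214/0.786 = 0.27226. For the 'alert' outcome, the likelihood ratio is 0.878/0.081 = 10.840.
Posterior odds = 0.27226 × 10.840 = 2.9512, so P(H|E) = 2.9512/(1+2.9512) = 0.7469.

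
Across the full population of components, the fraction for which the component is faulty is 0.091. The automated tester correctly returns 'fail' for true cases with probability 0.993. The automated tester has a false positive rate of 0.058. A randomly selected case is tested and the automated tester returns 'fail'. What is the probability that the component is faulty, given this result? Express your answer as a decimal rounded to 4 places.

Write H for 'the component is faulty'. Prior odds H:¬H = 0.091/0.909 = 0.10011. For the 'fail' outcome, the likelihood ratio is 0.993/0.058 = 17.121.
Posterior odds = 0.10011 × 17.121 = 1.7140, so P(H|E) = 1.7140/(1+1.7140) = 0.6315.

P(H | E) ≈ 0.6315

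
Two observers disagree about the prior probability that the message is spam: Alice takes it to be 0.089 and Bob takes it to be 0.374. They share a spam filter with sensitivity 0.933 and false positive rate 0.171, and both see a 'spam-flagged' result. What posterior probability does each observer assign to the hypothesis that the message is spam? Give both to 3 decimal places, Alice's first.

Alice: 0.348; Bob: 0.765

The likelihood ratio for a 'spam-flagged' result is 0.933/0.171 = 5.4561.
Alice: prior odds 0.089/0.911 = 0.097695; posterior odds 0.53304; posterior probability 0.348.
Bob: prior odds 0.374/0.626 = 0.59744; posterior odds 3.2597; posterior probability 0.765.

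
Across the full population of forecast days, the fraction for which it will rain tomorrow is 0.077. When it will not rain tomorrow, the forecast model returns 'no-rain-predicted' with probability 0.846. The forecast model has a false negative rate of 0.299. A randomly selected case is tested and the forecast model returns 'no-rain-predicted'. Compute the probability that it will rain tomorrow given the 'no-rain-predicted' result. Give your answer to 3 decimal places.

P(H | E) ≈ 0.029

Let H be the event that it will rain tomorrow. P(H) = 0.077, so P(¬H) = 0.923. With E the 'no-rain-predicted' result, P(E|H) = 0.299 and P(E|¬H) = 0.846.
P(E) = 0.299·0.077 + 0.846·0.923 = 0.023023 + 0.78086 = 0.80388.
By Bayes' theorem, P(H|E) = 0.023023 / 0.80388 = 0.029.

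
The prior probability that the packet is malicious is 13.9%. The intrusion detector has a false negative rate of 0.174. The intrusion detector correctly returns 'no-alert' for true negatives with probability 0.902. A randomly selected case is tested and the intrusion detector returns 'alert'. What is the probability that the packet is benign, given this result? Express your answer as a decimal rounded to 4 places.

P(¬H | E) ≈ 0.4236

Let H be the event that the packet is malicious. P(H) = 0.139, so P(¬H) = 0.861. With E the 'alert' result, P(E|H) = 0.826 and P(E|¬H) = 0.098.
P(E) = 0.826·0.139 + 0.098·0.861 = 0.11481 + 0.084378 = 0.19919.
By Bayes' theorem, P(H|E) = 0.11481 / 0.19919 = 0.5764. Hence P(¬H|E) = 1 − 0.5764 = 0.4236.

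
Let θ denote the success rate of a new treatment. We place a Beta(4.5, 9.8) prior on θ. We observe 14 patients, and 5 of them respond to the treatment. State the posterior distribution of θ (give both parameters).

Posterior: Beta(9.5, 18.8)

Observing 5 successes and 9 failures updates Beta(4.5, 9.8) by adding the success and failure counts to the two shape parameters: α = 4.5+5 = 9.5, β = 9.8+9 = 18.8.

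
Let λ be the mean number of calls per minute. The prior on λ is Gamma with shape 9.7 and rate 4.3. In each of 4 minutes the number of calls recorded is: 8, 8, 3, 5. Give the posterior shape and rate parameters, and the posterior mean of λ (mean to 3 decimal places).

Total count ∑xᵢ = 24 over n = 4 minutes.
Gamma is conjugate to the Poisson likelihood: posterior is Gamma(shape = 9.7+24 = 33.7, rate = 4.3+4 = 8.3).
Posterior mean = shape/rate = 33.7/8.3 = 4.060.

Posterior: Gamma(shape=33.7, rate=8.3); mean ≈ 4.060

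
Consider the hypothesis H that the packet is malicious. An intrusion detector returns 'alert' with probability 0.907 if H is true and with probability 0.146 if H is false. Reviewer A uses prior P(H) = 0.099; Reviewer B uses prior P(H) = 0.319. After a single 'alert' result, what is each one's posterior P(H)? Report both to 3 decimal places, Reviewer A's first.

Reviewer A: 0.406; Reviewer B: 0.744

P('+'|H) = 0.907, P('+'|¬H) = 0.146.
Reviewer A: numerator 0.907·0.099 = 0.089793; evidence = 0.089793+0.146·0.901 = 0.22134; posterior = 0.406.
Reviewer B: numerator 0.907·0.319 = 0.28933; evidence = 0.28933+0.146·0.681 = 0.38876; posterior = 0.744.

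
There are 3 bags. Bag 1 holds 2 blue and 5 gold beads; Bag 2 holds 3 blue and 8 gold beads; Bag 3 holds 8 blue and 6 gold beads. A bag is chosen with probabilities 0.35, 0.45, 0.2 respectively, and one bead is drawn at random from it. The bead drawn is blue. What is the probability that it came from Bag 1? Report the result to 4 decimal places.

P(blue|Bag 1) = 0.2857; P(blue|Bag 2) = 0.2727; P(blue|Bag 3) = 0.5714.
Prior × likelihood for each source: 0.35·0.2857=0.1000, 0.45·0.2727=0.1227, 0.2·0.5714=0.1143. Summing gives P(blue) = 0.33701.
P(Bag 1 | blue) = 0.1000 / 0.33701 = 0.2967.

Posterior probability ≈ 0.2967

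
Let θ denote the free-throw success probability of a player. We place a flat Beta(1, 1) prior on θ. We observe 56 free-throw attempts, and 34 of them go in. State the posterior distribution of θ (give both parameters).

The binomial likelihood is conjugate to the Beta prior: with 34 successes and 22 failures, the posterior is Beta(1+34, 1+22) = Beta(35, 23).

Posterior: Beta(35, 23)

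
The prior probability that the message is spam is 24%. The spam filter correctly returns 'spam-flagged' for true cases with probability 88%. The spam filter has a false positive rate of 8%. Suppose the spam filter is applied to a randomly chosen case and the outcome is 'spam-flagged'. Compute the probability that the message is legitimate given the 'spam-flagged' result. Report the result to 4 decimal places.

Let H be the event that the message is spam. P(H) = 0.24, so P(¬H) = 0.76. With E the 'spam-flagged' result, P(E|H) = 0.88 and P(E|¬H) = 0.08.
P(E) = 0.88·0.24 + 0.08·0.76 = 0.21120 + 0.060800 = 0.27200.
By Bayes' theorem, P(H|E) = 0.21120 / 0.27200 = 0.7765. Hence P(¬H|E) = 1 − 0.7765 = 0.2235.

P(¬H | E) ≈ 0.2235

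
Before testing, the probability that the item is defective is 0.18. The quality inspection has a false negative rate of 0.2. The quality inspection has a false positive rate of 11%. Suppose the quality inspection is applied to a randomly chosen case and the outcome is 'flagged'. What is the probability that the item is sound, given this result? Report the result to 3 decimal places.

Let H be the event that the item is defective. P(H) = 0.18, so P(¬H) = 0.82. With E the 'flagged' result, P(E|H) = 0.8 and P(E|¬H) = 0.11.
P(E) = 0.8·0.18 + 0.11·0.82 = 0.14400 + 0.090200 = 0.23420.
By Bayes' theorem, P(H|E) = 0.14400 / 0.23420 = 0.615. Hence P(¬H|E) = 1 − 0.615 = 0.385.

P(¬H | E) ≈ 0.385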